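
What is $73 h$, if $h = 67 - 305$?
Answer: $-17374$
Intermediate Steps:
$h = -238$
$73 h = 73 \left(-238\right) = -17374$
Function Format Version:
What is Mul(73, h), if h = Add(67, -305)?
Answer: -17374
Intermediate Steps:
h = -238
Mul(73, h) = Mul(73, -238) = -17374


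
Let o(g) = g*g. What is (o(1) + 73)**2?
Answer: 5476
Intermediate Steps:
o(g) = g**2
(o(1) + 73)**2 = (1**2 + 73)**2 = (1 + 73)**2 = 74**2 = 5476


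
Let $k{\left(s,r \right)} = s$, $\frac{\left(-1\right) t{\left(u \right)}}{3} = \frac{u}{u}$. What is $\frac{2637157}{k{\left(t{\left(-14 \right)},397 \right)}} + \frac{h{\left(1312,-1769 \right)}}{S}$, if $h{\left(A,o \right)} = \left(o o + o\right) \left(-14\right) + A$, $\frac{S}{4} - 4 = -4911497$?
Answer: $- \frac{12952345306669}{14734479} \approx -8.7905 \cdot 10^{5}$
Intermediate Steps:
$S = -19645972$ ($S = 16 + 4 \left(-4911497\right) = 16 - 19645988 = -19645972$)
$t{\left(u \right)} = -3$ ($t{\left(u \right)} = - 3 \frac{u}{u} = \left(-3\right) 1 = -3$)
$h{\left(A,o \right)} = A - 14 o - 14 o^{2}$ ($h{\left(A,o \right)} = \left(o^{2} + o\right) \left(-14\right) + A = \left(o + o^{2}\right) \left(-14\right) + A = \left(- 14 o - 14 o^{2}\right) + A = A - 14 o - 14 o^{2}$)
$\frac{2637157}{k{\left(t{\left(-14 \right)},397 \right)}} + \frac{h{\left(1312,-1769 \right)}}{S} = \frac{2637157}{-3} + \frac{1312 - -24766 - 14 \left(-1769\right)^{2}}{-19645972} = 2637157 \left(- \frac{1}{3}\right) + \left(1312 + 24766 - 43811054\right) \left(- \frac{1}{19645972}\right) = - \frac{2637157}{3} + \left(1312 + 24766 - 43811054\right) \left(- \frac{1}{19645972}\right) = - \frac{2637157}{3} - - \frac{10946244}{4911493} = - \frac{2637157}{3} + \frac{10946244}{4911493} = - \frac{12952345306669}{14734479}$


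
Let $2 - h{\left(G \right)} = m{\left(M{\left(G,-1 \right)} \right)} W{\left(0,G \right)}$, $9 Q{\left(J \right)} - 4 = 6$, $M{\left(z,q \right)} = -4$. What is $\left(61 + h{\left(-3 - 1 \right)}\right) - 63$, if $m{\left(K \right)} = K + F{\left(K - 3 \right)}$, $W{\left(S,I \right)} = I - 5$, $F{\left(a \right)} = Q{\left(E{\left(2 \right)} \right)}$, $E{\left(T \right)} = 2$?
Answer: $-26$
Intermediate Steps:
$Q{\left(J \right)} = \frac{10}{9}$ ($Q{\left(J \right)} = \frac{4}{9} + \frac{1}{9} \cdot 6 = \frac{4}{9} + \frac{2}{3} = \frac{10}{9}$)
$F{\left(a \right)} = \frac{10}{9}$
$W{\left(S,I \right)} = -5 + I$
$m{\left(K \right)} = \frac{10}{9} + K$ ($m{\left(K \right)} = K + \frac{10}{9} = \frac{10}{9} + K$)
$h{\left(G \right)} = - \frac{112}{9} + \frac{26 G}{9}$ ($h{\left(G \right)} = 2 - \left(\frac{10}{9} - 4\right) \left(-5 + G\right) = 2 - - \frac{26 \left(-5 + G\right)}{9} = 2 - \left(\frac{130}{9} - \frac{26 G}{9}\right) = 2 + \left(- \frac{130}{9} + \frac{26 G}{9}\right) = - \frac{112}{9} + \frac{26 G}{9}$)
$\left(61 + h{\left(-3 - 1 \right)}\right) - 63 = \left(61 - \left(\frac{112}{9} - \frac{26 \left(-3 - 1\right)}{9}\right)\right) - 63 = \left(61 + \left(- \frac{112}{9} + \frac{26}{9} \left(-4\right)\right)\right) - 63 = \left(61 - 24\right) - 63 = 37 - 63 = -26$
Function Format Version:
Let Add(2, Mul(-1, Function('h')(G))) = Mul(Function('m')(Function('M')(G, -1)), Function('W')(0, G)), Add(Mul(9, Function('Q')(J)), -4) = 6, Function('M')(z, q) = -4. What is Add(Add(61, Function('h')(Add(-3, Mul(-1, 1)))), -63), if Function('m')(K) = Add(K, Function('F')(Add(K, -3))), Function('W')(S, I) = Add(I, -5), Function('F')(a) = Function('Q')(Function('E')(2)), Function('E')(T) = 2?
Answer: -26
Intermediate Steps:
Function('Q')(J) = Rational(10, 9) (Function('Q')(J) = Add(Rational(4, 9), Mul(Rational(1, 9), 6)) = Add(Rational(4, 9), Rational(2, 3)) = Rational(10, 9))
Function('F')(a) = Rational(10, 9)
Function('W')(S, I) = Add(-5, I)
Function('m')(K) = Add(Rational(10, 9), K) (Function('m')(K) = Add(K, Rational(10, 9)) = Add(Rational(10, 9), K))
Function('h')(G) = Add(Rational(-112, 9), Mul(Rational(26, 9), G)) (Function('h')(G) = Add(2, Mul(-1, Mul(Add(Rational(10, 9), -4), Add(-5, G)))) = Add(2, Mul(-1, Mul(Rational(-26, 9), Add(-5, G)))) = Add(2, Mul(-1, Add(Rational(130, 9), Mul(Rational(-26, 9), G)))) = Add(2, Add(Rational(-130, 9), Mul(Rational(26, 9), G))) = Add(Rational(-112, 9), Mul(Rational(26, 9), G)))
Add(Add(61, Function('h')(Add(-3, Mul(-1, 1)))), -63) = Add(Add(61, Add(Rational(-112, 9), Mul(Rational(26, 9), Add(-3, Mul(-1, 1))))), -63) = Add(Add(61, Add(Rational(-112, 9), Mul(Rational(26, 9), Add(-3, -1)))), -63) = Add(Add(61, Add(Rational(-112, 9), Mul(Rational(26, 9), -4))), -63) = Add(Add(61, Add(Rational(-112, 9), Rational(-104, 9))), -63) = Add(Add(61, -24), -63) = Add(37, -63) = -26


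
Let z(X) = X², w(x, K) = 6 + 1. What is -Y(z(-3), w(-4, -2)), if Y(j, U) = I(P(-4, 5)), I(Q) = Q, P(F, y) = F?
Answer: 4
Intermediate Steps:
w(x, K) = 7
Y(j, U) = -4
-Y(z(-3), w(-4, -2)) = -1*(-4) = 4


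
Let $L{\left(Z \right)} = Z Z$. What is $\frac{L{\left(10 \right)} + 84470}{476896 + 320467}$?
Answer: $\frac{84570}{797363} \approx 0.10606$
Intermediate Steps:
$L{\left(Z \right)} = Z^{2}$
$\frac{L{\left(10 \right)} + 84470}{476896 + 320467} = \frac{10^{2} + 84470}{476896 + 320467} = \frac{100 + 84470}{797363} = 84570 \cdot \frac{1}{797363} = \frac{84570}{797363}$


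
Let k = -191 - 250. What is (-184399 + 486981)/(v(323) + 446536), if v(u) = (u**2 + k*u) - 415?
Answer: 302582/408007 ≈ 0.74161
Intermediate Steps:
k = -441
v(u) = -415 + u**2 - 441*u (v(u) = (u**2 - 441*u) - 415 = -415 + u**2 - 441*u)
(-184399 + 486981)/(v(323) + 446536) = (-184399 + 486981)/((-415 + 323**2 - 441*323) + 446536) = 302582/((-415 + 104329 - 142443) + 446536) = 302582/(-38529 + 446536) = 302582/408007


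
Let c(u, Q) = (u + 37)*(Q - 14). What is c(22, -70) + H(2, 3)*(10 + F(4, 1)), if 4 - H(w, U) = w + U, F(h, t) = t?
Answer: -4967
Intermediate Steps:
c(u, Q) = (-14 + Q)*(37 + u) (c(u, Q) = (37 + u)*(-14 + Q) = (-14 + Q)*(37 + u))
H(w, U) = 4 - U - w (H(w, U) = 4 - (w + U) = 4 - (U + w) = 4 + (-U - w) = 4 - U - w)
c(22, -70) + H(2, 3)*(10 + F(4, 1)) = (-518 - 14*22 + 37*(-70) - 70*22) + (4 - 1*3 - 1*2)*(10 + 1) = (-518 - 308 - 2590 - 1540) + (4 - 3 - 2)*11 = -4956 - 1*11 = -4956 - 11 = -4967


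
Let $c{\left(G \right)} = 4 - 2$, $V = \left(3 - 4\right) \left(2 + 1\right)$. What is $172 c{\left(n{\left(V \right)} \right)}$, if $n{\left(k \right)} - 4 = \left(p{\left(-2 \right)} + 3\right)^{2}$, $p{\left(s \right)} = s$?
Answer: $344$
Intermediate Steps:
$V = -3$ ($V = \left(-1\right) 3 = -3$)
$n{\left(k \right)} = 5$ ($n{\left(k \right)} = 4 + \left(-2 + 3\right)^{2} = 4 + 1^{2} = 4 + 1 = 5$)
$c{\left(G \right)} = 2$ ($c{\left(G \right)} = 4 - 2 = 2$)
$172 c{\left(n{\left(V \right)} \right)} = 172 \cdot 2 = 344$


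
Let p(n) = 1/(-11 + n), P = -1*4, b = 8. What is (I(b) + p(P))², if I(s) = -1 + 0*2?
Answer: 256/225 ≈ 1.1378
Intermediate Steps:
I(s) = -1 (I(s) = -1 + 0 = -1)
P = -4
(I(b) + p(P))² = (-1 + 1/(-11 - 4))² = (-1 + 1/(-15))² = (-1 - 1/15)² = (-16/15)² = 256/225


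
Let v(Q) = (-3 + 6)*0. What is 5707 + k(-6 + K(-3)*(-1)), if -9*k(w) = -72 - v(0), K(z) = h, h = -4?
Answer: 5715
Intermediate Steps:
K(z) = -4
v(Q) = 0 (v(Q) = 3*0 = 0)
k(w) = 8 (k(w) = -(-72 - 1*0)/9 = -(-72 + 0)/9 = -1/9*(-72) = 8)
5707 + k(-6 + K(-3)*(-1)) = 5707 + 8 = 5715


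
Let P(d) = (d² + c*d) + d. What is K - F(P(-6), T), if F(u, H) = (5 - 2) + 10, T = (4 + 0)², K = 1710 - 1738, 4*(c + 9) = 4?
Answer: -41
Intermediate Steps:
c = -8 (c = -9 + (¼)*4 = -9 + 1 = -8)
K = -28
P(d) = d² - 7*d (P(d) = (d² - 8*d) + d = d² - 7*d)
T = 16 (T = 4² = 16)
F(u, H) = 13 (F(u, H) = 3 + 10 = 13)
K - F(P(-6), T) = -28 - 1*13 = -28 - 13 = -41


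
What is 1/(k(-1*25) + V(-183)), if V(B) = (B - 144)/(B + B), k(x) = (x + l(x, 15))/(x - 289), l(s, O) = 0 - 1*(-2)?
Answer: 9577/9258 ≈ 1.0345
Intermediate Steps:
l(s, O) = 2 (l(s, O) = 0 + 2 = 2)
k(x) = (2 + x)/(-289 + x) (k(x) = (x + 2)/(x - 289) = (2 + x)/(-289 + x))
V(B) = (-144 + B)/(2*B) (V(B) = (-144 + B)/((2*B)) = (-144 + B)*(1/(2*B)) = (-144 + B)/(2*B))
1/(k(-1*25) + V(-183)) = 1/((2 - 1*25)/(-289 - 1*25) + (½)*(-144 - 183)/(-183)) = 1/((2 - 25)/(-289 - 25) + (½)*(-1/183)*(-327)) = 1/(-23/(-314) + 109/122) = 1/(-1/314*(-23) + 109/122) = 1/(23/314 + 109/122) = 1/(9258/9577) = 9577/9258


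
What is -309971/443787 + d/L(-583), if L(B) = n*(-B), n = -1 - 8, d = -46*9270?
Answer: 20845914967/258727821 ≈ 80.571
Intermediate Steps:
d = -426420
n = -9
L(B) = 9*B (L(B) = -(-9)*B = 9*B)
-309971/443787 + d/L(-583) = -309971/443787 - 426420/(9*(-583)) = -309971*1/443787 - 426420/(-5247) = -309971/443787 - 426420*(-1/5247) = -309971/443787 + 47380/583 = 20845914967/258727821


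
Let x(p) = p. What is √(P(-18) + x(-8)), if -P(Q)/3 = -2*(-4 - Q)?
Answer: 2*√19 ≈ 8.7178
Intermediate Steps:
P(Q) = -24 - 6*Q (P(Q) = -(-6)*(-4 - Q) = -3*(8 + 2*Q) = -24 - 6*Q)
√(P(-18) + x(-8)) = √((-24 - 6*(-18)) - 8) = √((-24 + 108) - 8) = √(84 - 8) = √76 = 2*√19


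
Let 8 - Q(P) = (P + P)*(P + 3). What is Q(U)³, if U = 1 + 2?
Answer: -21952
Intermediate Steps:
U = 3
Q(P) = 8 - 2*P*(3 + P) (Q(P) = 8 - (P + P)*(P + 3) = 8 - 2*P*(3 + P))
Q(U)³ = (8 - 6*3 - 2*3²)³ = (8 - 18 - 2*9)³ = (8 - 18 - 18)³ = (-28)³ = -21952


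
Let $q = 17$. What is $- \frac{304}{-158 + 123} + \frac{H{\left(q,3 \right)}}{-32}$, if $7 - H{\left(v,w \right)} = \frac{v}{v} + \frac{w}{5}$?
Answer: $\frac{9539}{1120} \approx 8.517$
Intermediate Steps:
$H{\left(v,w \right)} = 6 - \frac{w}{5}$ ($H{\left(v,w \right)} = 7 - \left(\frac{v}{v} + \frac{w}{5}\right) = 7 - \left(1 + w \frac{1}{5}\right) = 7 - \left(1 + \frac{w}{5}\right) = 6 - \frac{w}{5}$)
$- \frac{304}{-158 + 123} + \frac{H{\left(q,3 \right)}}{-32} = - \frac{304}{-158 + 123} + \frac{6 - \frac{3}{5}}{-32} = - \frac{304}{-35} + \left(6 - \frac{3}{5}\right) \left(- \frac{1}{32}\right) = \left(-304\right) \left(- \frac{1}{35}\right) + \frac{27}{5} \left(- \frac{1}{32}\right) = \frac{304}{35} - \frac{27}{160} = \frac{9539}{1120}$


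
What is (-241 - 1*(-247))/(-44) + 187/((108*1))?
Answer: 1895/1188 ≈ 1.5951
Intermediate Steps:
(-241 - 1*(-247))/(-44) + 187/((108*1)) = (-241 + 247)*(-1/44) + 187/108 = 6*(-1/44) + 187*(1/108) = -3/22 + 187/108 = 1895/1188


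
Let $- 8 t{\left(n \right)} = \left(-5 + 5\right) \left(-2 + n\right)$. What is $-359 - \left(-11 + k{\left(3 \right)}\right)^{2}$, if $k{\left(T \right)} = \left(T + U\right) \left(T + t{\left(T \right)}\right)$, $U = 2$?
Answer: $-375$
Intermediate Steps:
$t{\left(n \right)} = 0$ ($t{\left(n \right)} = - \frac{\left(-5 + 5\right) \left(-2 + n\right)}{8} = - \frac{0 \left(-2 + n\right)}{8} = \left(- \frac{1}{8}\right) 0 = 0$)
$k{\left(T \right)} = T \left(2 + T\right)$ ($k{\left(T \right)} = \left(T + 2\right) \left(T + 0\right) = \left(2 + T\right) T = T \left(2 + T\right)$)
$-359 - \left(-11 + k{\left(3 \right)}\right)^{2} = -359 - \left(-11 + 3 \left(2 + 3\right)\right)^{2} = -359 - \left(-11 + 3 \cdot 5\right)^{2} = -359 - \left(-11 + 15\right)^{2} = -359 - 4^{2} = -359 - 16 = -375$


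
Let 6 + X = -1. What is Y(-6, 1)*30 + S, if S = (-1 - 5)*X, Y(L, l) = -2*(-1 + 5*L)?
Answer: 1902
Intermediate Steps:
X = -7 (X = -6 - 1 = -7)
Y(L, l) = 2 - 10*L
S = 42 (S = (-1 - 5)*(-7) = -6*(-7) = 42)
Y(-6, 1)*30 + S = (2 - 10*(-6))*30 + 42 = (2 + 60)*30 + 42 = 62*30 + 42 = 1860 + 42 = 1902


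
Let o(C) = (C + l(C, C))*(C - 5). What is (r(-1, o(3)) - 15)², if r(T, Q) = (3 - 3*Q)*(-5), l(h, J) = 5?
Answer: 72900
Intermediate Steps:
o(C) = (-5 + C)*(5 + C) (o(C) = (C + 5)*(C - 5) = (5 + C)*(-5 + C) = (-5 + C)*(5 + C))
r(T, Q) = -15 + 15*Q
(r(-1, o(3)) - 15)² = ((-15 + 15*(-25 + 3²)) - 15)² = ((-15 + 15*(-25 + 9)) - 15)² = ((-15 + 15*(-16)) - 15)² = ((-15 - 240) - 15)² = (-255 - 15)² = (-270)² = 72900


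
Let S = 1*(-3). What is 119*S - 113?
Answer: -470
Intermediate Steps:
S = -3
119*S - 113 = 119*(-3) - 113 = -357 - 113 = -470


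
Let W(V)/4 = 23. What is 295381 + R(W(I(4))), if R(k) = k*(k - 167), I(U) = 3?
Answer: 288481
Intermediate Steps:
W(V) = 92 (W(V) = 4*23 = 92)
R(k) = k*(-167 + k)
295381 + R(W(I(4))) = 295381 + 92*(-167 + 92) = 295381 + 92*(-75) = 295381 - 6900 = 288481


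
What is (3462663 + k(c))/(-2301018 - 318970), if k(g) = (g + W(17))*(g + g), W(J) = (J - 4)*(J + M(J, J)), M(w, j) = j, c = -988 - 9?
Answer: -4569333/2619988 ≈ -1.7440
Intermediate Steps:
c = -997
W(J) = 2*J*(-4 + J) (W(J) = (J - 4)*(J + J) = (-4 + J)*(2*J) = 2*J*(-4 + J))
k(g) = 2*g*(442 + g) (k(g) = (g + 2*17*(-4 + 17))*(g + g) = (g + 2*17*13)*(2*g) = (g + 442)*(2*g) = (442 + g)*(2*g) = 2*g*(442 + g))
(3462663 + k(c))/(-2301018 - 318970) = (3462663 + 2*(-997)*(442 - 997))/(-2301018 - 318970) = (3462663 + 2*(-997)*(-555))/(-2619988) = (3462663 + 1106670)*(-1/2619988) = 4569333*(-1/2619988) = -4569333/2619988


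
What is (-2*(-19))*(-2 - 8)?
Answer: -380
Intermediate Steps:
(-2*(-19))*(-2 - 8) = 38*(-10) = -380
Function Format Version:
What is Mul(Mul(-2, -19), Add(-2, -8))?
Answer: -380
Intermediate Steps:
Mul(Mul(-2, -19), Add(-2, -8)) = Mul(38, -10) = -380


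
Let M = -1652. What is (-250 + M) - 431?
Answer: -2333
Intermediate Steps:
(-250 + M) - 431 = (-250 - 1652) - 431 = -1902 - 431 = -2333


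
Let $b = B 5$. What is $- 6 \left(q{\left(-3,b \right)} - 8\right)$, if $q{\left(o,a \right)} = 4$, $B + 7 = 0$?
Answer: $24$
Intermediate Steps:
$B = -7$ ($B = -7 + 0 = -7$)
$b = -35$ ($b = \left(-7\right) 5 = -35$)
$- 6 \left(q{\left(-3,b \right)} - 8\right) = - 6 \left(4 - 8\right) = \left(-6\right) \left(-4\right) = 24$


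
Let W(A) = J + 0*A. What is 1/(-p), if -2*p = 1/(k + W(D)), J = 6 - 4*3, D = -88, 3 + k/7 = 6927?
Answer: 96924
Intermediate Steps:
k = 48468 (k = -21 + 7*6927 = -21 + 48489 = 48468)
J = -6 (J = 6 - 12 = -6)
W(A) = -6 (W(A) = -6 + 0*A = -6 + 0 = -6)
p = -1/96924 (p = -1/(2*(48468 - 6)) = -½/48462 = -½*1/48462 = -1/96924 ≈ -1.0317e-5)
1/(-p) = 1/(-1*(-1/96924)) = 1/(1/96924) = 96924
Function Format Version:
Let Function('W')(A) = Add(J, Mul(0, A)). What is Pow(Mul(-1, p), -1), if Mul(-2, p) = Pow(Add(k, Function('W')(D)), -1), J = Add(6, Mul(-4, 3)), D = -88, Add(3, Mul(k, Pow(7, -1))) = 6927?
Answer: 96924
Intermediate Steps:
k = 48468 (k = Add(-21, Mul(7, 6927)) = Add(-21, 48489) = 48468)
J = -6 (J = Add(6, -12) = -6)
Function('W')(A) = -6 (Function('W')(A) = Add(-6, Mul(0, A)) = Add(-6, 0) = -6)
p = Rational(-1, 96924) (p = Mul(Rational(-1, 2), Pow(Add(48468, -6), -1)) = Mul(Rational(-1, 2), Pow(48462, -1)) = Mul(Rational(-1, 2), Rational(1, 48462)) = Rational(-1, 96924) ≈ -1.0317e-5)
Pow(Mul(-1, p), -1) = Pow(Mul(-1, Rational(-1, 96924)), -1) = Pow(Rational(1, 96924), -1) = 96924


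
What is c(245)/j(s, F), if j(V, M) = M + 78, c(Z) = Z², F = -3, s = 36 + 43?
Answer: 2401/3 ≈ 800.33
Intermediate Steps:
s = 79
j(V, M) = 78 + M
c(245)/j(s, F) = 245²/(78 - 3) = 60025/75 = 60025*(1/75) = 2401/3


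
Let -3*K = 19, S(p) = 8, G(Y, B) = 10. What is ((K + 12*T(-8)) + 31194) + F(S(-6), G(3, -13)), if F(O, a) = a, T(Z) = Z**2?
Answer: 95897/3 ≈ 31966.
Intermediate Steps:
K = -19/3 (K = -1/3*19 = -19/3 ≈ -6.3333)
((K + 12*T(-8)) + 31194) + F(S(-6), G(3, -13)) = ((-19/3 + 12*(-8)**2) + 31194) + 10 = ((-19/3 + 12*64) + 31194) + 10 = ((-19/3 + 768) + 31194) + 10 = (2285/3 + 31194) + 10 = 95867/3 + 10 = 95897/3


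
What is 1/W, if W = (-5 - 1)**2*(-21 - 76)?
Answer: -1/3492 ≈ -0.00028637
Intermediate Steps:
W = -3492 (W = (-6)**2*(-97) = 36*(-97) = -3492)
1/W = 1/(-3492) = -1/3492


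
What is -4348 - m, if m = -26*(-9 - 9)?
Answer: -4816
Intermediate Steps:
m = 468 (m = -26*(-18) = 468)
-4348 - m = -4348 - 1*468 = -4348 - 468 = -4816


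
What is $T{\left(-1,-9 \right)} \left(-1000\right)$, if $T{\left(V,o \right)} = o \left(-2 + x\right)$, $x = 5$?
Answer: $27000$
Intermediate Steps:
$T{\left(V,o \right)} = 3 o$ ($T{\left(V,o \right)} = o \left(-2 + 5\right) = o 3 = 3 o$)
$T{\left(-1,-9 \right)} \left(-1000\right) = 3 \left(-9\right) \left(-1000\right) = \left(-27\right) \left(-1000\right) = 27000$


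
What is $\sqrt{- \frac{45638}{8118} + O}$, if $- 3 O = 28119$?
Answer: $\frac{i \sqrt{17168589526}}{1353} \approx 96.843 i$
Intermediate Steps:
$O = -9373$ ($O = \left(- \frac{1}{3}\right) 28119 = -9373$)
$\sqrt{- \frac{45638}{8118} + O} = \sqrt{- \frac{45638}{8118} - 9373} = \sqrt{\left(-45638\right) \frac{1}{8118} - 9373} = \sqrt{- \frac{22819}{4059} - 9373} = \sqrt{- \frac{38067826}{4059}} = \frac{i \sqrt{17168589526}}{1353}$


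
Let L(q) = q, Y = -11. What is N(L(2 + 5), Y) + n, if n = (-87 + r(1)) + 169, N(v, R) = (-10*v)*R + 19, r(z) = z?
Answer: 872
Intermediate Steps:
N(v, R) = 19 - 10*R*v (N(v, R) = -10*R*v + 19 = 19 - 10*R*v)
n = 83 (n = (-87 + 1) + 169 = -86 + 169 = 83)
N(L(2 + 5), Y) + n = (19 - 10*(-11)*(2 + 5)) + 83 = (19 - 10*(-11)*7) + 83 = (19 + 770) + 83 = 789 + 83 = 872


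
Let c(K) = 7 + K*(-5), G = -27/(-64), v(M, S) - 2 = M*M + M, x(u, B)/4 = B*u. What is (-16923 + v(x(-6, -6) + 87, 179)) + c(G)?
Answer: 2347257/64 ≈ 36676.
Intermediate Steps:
x(u, B) = 4*B*u (x(u, B) = 4*(B*u) = 4*B*u)
v(M, S) = 2 + M + M² (v(M, S) = 2 + (M*M + M) = 2 + (M² + M) = 2 + (M + M²) = 2 + M + M²)
G = 27/64 (G = -27*(-1/64) = 27/64 ≈ 0.42188)
c(K) = 7 - 5*K
(-16923 + v(x(-6, -6) + 87, 179)) + c(G) = (-16923 + (2 + (4*(-6)*(-6) + 87) + (4*(-6)*(-6) + 87)²)) + (7 - 5*27/64) = (-16923 + (2 + (144 + 87) + (144 + 87)²)) + (7 - 135/64) = (-16923 + (2 + 231 + 231²)) + 313/64 = (-16923 + (2 + 231 + 53361)) + 313/64 = (-16923 + 53594) + 313/64 = 36671 + 313/64 = 2347257/64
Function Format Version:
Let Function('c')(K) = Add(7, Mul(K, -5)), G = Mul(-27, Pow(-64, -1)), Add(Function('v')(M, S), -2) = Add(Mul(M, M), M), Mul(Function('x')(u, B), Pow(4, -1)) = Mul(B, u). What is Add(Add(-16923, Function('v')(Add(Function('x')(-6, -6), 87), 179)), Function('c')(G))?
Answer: Rational(2347257, 64) ≈ 36676.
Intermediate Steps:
Function('x')(u, B) = Mul(4, B, u) (Function('x')(u, B) = Mul(4, Mul(B, u)) = Mul(4, B, u))
Function('v')(M, S) = Add(2, M, Pow(M, 2)) (Function('v')(M, S) = Add(2, Add(Mul(M, M), M)) = Add(2, Add(Pow(M, 2), M)) = Add(2, Add(M, Pow(M, 2))) = Add(2, M, Pow(M, 2)))
G = Rational(27, 64) (G = Mul(-27, Rational(-1, 64)) = Rational(27, 64) ≈ 0.42188)
Function('c')(K) = Add(7, Mul(-5, K))
Add(Add(-16923, Function('v')(Add(Function('x')(-6, -6), 87), 179)), Function('c')(G)) = Add(Add(-16923, Add(2, Add(Mul(4, -6, -6), 87), Pow(Add(Mul(4, -6, -6), 87), 2))), Add(7, Mul(-5, Rational(27, 64)))) = Add(Add(-16923, Add(2, Add(144, 87), Pow(Add(144, 87), 2))), Add(7, Rational(-135, 64))) = Add(Add(-16923, Add(2, 231, Pow(231, 2))), Rational(313, 64)) = Add(Add(-16923, Add(2, 231, 53361)), Rational(313, 64)) = Add(Add(-16923, 53594), Rational(313, 64)) = Add(36671, Rational(313, 64)) = Rational(2347257, 64)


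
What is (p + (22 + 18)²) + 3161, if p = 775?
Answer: 5536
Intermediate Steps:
(p + (22 + 18)²) + 3161 = (775 + (22 + 18)²) + 3161 = (775 + 40²) + 3161 = (775 + 1600) + 3161 = 2375 + 3161 = 5536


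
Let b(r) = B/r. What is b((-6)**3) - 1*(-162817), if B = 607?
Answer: 35167865/216 ≈ 1.6281e+5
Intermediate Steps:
b(r) = 607/r
b((-6)**3) - 1*(-162817) = 607/((-6)**3) - 1*(-162817) = 607/(-216) + 162817 = 607*(-1/216) + 162817 = -607/216 + 162817 = 35167865/216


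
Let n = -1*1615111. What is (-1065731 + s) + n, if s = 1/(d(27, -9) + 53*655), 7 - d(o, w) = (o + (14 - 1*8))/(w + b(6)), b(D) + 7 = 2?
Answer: -1303267210708/486141 ≈ -2.6808e+6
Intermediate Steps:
b(D) = -5 (b(D) = -7 + 2 = -5)
d(o, w) = 7 - (6 + o)/(-5 + w) (d(o, w) = 7 - (o + (14 - 1*8))/(w - 5) = 7 - (o + (14 - 8))/(-5 + w) = 7 - (o + 6)/(-5 + w) = 7 - (6 + o)/(-5 + w))
n = -1615111
s = 14/486141 (s = 1/((-41 - 1*27 + 7*(-9))/(-5 - 9) + 53*655) = 1/((-41 - 27 - 63)/(-14) + 34715) = 1/(-1/14*(-131) + 34715) = 1/(131/14 + 34715) = 1/(486141/14) = 14/486141 ≈ 2.8798e-5)
(-1065731 + s) + n = (-1065731 + 14/486141) - 1615111 = -518095534057/486141 - 1615111 = -1303267210708/486141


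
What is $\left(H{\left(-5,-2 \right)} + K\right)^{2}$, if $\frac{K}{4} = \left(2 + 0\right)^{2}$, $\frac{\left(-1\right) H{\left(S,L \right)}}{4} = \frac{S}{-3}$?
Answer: $\frac{784}{9} \approx 87.111$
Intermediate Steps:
$H{\left(S,L \right)} = \frac{4 S}{3}$ ($H{\left(S,L \right)} = - 4 \frac{S}{-3} = - 4 S \left(- \frac{1}{3}\right) = - 4 \left(- \frac{S}{3}\right) = \frac{4 S}{3}$)
$K = 16$ ($K = 4 \left(2 + 0\right)^{2} = 4 \cdot 2^{2} = 4 \cdot 4 = 16$)
$\left(H{\left(-5,-2 \right)} + K\right)^{2} = \left(\frac{4}{3} \left(-5\right) + 16\right)^{2} = \left(- \frac{20}{3} + 16\right)^{2} = \left(\frac{28}{3}\right)^{2} = \frac{784}{9}$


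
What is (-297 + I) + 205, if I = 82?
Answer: -10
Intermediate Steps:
(-297 + I) + 205 = (-297 + 82) + 205 = -215 + 205 = -10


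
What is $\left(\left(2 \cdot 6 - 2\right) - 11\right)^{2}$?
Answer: $1$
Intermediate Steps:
$\left(\left(2 \cdot 6 - 2\right) - 11\right)^{2} = \left(\left(12 - 2\right) - 11\right)^{2} = \left(10 - 11\right)^{2} = \left(-1\right)^{2} = 1$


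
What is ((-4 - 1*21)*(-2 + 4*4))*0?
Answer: 0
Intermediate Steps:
((-4 - 1*21)*(-2 + 4*4))*0 = ((-4 - 21)*(-2 + 16))*0 = -25*14*0 = -350*0 = 0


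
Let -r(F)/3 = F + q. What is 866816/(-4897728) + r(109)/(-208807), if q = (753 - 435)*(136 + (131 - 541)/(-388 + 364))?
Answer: 16746120383/31958746578 ≈ 0.52399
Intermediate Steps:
q = 97361/2 (q = 318*(136 - 410/(-24)) = 318*(136 - 410*(-1/24)) = 318*(136 + 205/12) = 318*(1837/12) = 97361/2 ≈ 48681.)
r(F) = -292083/2 - 3*F (r(F) = -3*(F + 97361/2) = -3*(97361/2 + F) = -292083/2 - 3*F)
866816/(-4897728) + r(109)/(-208807) = 866816/(-4897728) + (-292083/2 - 3*109)/(-208807) = 866816*(-1/4897728) + (-292083/2 - 327)*(-1/208807) = -13544/76527 - 292737/2*(-1/208807) = -13544/76527 + 292737/417614 = 16746120383/31958746578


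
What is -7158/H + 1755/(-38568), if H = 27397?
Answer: -108050493/352215832 ≈ -0.30677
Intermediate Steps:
-7158/H + 1755/(-38568) = -7158/27397 + 1755/(-38568) = -7158*1/27397 + 1755*(-1/38568) = -7158/27397 - 585/12856 = -108050493/352215832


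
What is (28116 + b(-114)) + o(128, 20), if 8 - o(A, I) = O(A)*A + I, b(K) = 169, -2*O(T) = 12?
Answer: 29041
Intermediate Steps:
O(T) = -6 (O(T) = -½*12 = -6)
o(A, I) = 8 - I + 6*A (o(A, I) = 8 - (-6*A + I) = 8 - (I - 6*A) = 8 + (-I + 6*A) = 8 - I + 6*A)
(28116 + b(-114)) + o(128, 20) = (28116 + 169) + (8 - 1*20 + 6*128) = 28285 + (8 - 20 + 768) = 28285 + 756 = 29041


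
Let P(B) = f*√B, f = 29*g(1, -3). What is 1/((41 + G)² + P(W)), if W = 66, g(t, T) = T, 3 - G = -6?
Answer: 1250/2875223 + 87*√66/5750446 ≈ 0.00055766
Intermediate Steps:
G = 9 (G = 3 - 1*(-6) = 3 + 6 = 9)
f = -87 (f = 29*(-3) = -87)
P(B) = -87*√B
1/((41 + G)² + P(W)) = 1/((41 + 9)² - 87*√66) = 1/(50² - 87*√66) = 1/(2500 - 87*√66)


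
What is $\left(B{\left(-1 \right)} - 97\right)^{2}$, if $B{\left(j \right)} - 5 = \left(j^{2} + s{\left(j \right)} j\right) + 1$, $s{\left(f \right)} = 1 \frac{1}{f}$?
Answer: $7921$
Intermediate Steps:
$s{\left(f \right)} = \frac{1}{f}$
$B{\left(j \right)} = 7 + j^{2}$ ($B{\left(j \right)} = 5 + \left(\left(j^{2} + \frac{j}{j}\right) + 1\right) = 5 + \left(\left(j^{2} + 1\right) + 1\right) = 5 + \left(\left(1 + j^{2}\right) + 1\right) = 5 + \left(2 + j^{2}\right) = 7 + j^{2}$)
$\left(B{\left(-1 \right)} - 97\right)^{2} = \left(\left(7 + \left(-1\right)^{2}\right) - 97\right)^{2} = \left(\left(7 + 1\right) - 97\right)^{2} = \left(8 - 97\right)^{2} = \left(-89\right)^{2} = 7921$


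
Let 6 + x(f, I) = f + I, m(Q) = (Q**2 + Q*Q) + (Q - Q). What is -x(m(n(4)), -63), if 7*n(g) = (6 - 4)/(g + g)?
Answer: 27047/392 ≈ 68.997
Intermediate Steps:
n(g) = 1/(7*g) (n(g) = ((6 - 4)/(g + g))/7 = (2/((2*g)))/7 = (2*(1/(2*g)))/7 = 1/(7*g))
m(Q) = 2*Q**2 (m(Q) = (Q**2 + Q**2) + 0 = 2*Q**2 + 0 = 2*Q**2)
x(f, I) = -6 + I + f (x(f, I) = -6 + (f + I) = -6 + (I + f) = -6 + I + f)
-x(m(n(4)), -63) = -(-6 - 63 + 2*((1/7)/4)**2) = -(-6 - 63 + 2*((1/7)*(1/4))**2) = -(-6 - 63 + 2*(1/28)**2) = -(-6 - 63 + 2*(1/784)) = -(-6 - 63 + 1/392) = -1*(-27047/392) = 27047/392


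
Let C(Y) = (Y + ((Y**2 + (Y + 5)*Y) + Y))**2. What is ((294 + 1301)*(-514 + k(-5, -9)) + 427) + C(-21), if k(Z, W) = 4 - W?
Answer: -258443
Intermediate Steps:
C(Y) = (Y**2 + 2*Y + Y*(5 + Y))**2 (C(Y) = (Y + ((Y**2 + (5 + Y)*Y) + Y))**2 = (Y + ((Y**2 + Y*(5 + Y)) + Y))**2 = (Y + (Y + Y**2 + Y*(5 + Y)))**2 = (Y**2 + 2*Y + Y*(5 + Y))**2)
((294 + 1301)*(-514 + k(-5, -9)) + 427) + C(-21) = ((294 + 1301)*(-514 + (4 - 1*(-9))) + 427) + (-21)**2*(7 + 2*(-21))**2 = (1595*(-514 + (4 + 9)) + 427) + 441*(7 - 42)**2 = (1595*(-514 + 13) + 427) + 441*(-35)**2 = (1595*(-501) + 427) + 441*1225 = (-799095 + 427) + 540225 = -798668 + 540225 = -258443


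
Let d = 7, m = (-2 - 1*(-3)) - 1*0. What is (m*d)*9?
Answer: 63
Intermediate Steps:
m = 1 (m = (-2 + 3) + 0 = 1 + 0 = 1)
(m*d)*9 = (1*7)*9 = 7*9 = 63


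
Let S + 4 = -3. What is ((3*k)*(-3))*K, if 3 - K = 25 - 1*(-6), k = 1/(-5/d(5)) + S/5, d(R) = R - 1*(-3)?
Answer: -756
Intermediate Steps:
d(R) = 3 + R (d(R) = R + 3 = 3 + R)
S = -7 (S = -4 - 3 = -7)
k = -3 (k = 1/(-5/(3 + 5)) - 7/5 = 1/(-5/8) - 7*⅕ = 1/(-5*⅛) - 7/5 = 1/(-5/8) - 7/5 = 1*(-8/5) - 7/5 = -8/5 - 7/5 = -3)
K = -28 (K = 3 - (25 - 1*(-6)) = 3 - (25 + 6) = 3 - 1*31 = 3 - 31 = -28)
((3*k)*(-3))*K = ((3*(-3))*(-3))*(-28) = -9*(-3)*(-28) = 27*(-28) = -756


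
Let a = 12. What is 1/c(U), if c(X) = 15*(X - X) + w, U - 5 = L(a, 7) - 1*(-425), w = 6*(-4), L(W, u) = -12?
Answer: -1/24 ≈ -0.041667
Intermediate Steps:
w = -24
U = 418 (U = 5 + (-12 - 1*(-425)) = 5 + (-12 + 425) = 5 + 413 = 418)
c(X) = -24 (c(X) = 15*(X - X) - 24 = 15*0 - 24 = 0 - 24 = -24)
1/c(U) = 1/(-24) = -1/24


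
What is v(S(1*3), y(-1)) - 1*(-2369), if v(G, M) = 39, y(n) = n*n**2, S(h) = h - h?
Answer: 2408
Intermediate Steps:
S(h) = 0
y(n) = n**3
v(S(1*3), y(-1)) - 1*(-2369) = 39 - 1*(-2369) = 39 + 2369 = 2408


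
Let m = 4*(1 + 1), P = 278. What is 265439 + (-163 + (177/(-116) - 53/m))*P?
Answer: 25271651/116 ≈ 2.1786e+5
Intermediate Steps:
m = 8 (m = 4*2 = 8)
265439 + (-163 + (177/(-116) - 53/m))*P = 265439 + (-163 + (177/(-116) - 53/8))*278 = 265439 + (-163 + (177*(-1/116) - 53*⅛))*278 = 265439 + (-163 + (-177/116 - 53/8))*278 = 265439 + (-163 - 1891/232)*278 = 265439 - 39707/232*278 = 265439 - 5519273/116 = 25271651/116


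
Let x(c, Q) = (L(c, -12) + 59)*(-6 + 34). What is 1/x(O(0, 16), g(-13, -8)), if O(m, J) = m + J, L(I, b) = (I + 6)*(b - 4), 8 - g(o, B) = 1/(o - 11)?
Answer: -1/8204 ≈ -0.00012189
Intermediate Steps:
g(o, B) = 8 - 1/(-11 + o) (g(o, B) = 8 - 1/(o - 11) = 8 - 1/(-11 + o))
L(I, b) = (-4 + b)*(6 + I) (L(I, b) = (6 + I)*(-4 + b) = (-4 + b)*(6 + I))
O(m, J) = J + m
x(c, Q) = -1036 - 448*c (x(c, Q) = ((-24 - 4*c + 6*(-12) + c*(-12)) + 59)*(-6 + 34) = ((-24 - 4*c - 72 - 12*c) + 59)*28 = ((-96 - 16*c) + 59)*28 = (-37 - 16*c)*28 = -1036 - 448*c)
1/x(O(0, 16), g(-13, -8)) = 1/(-1036 - 448*(16 + 0)) = 1/(-1036 - 448*16) = 1/(-1036 - 7168) = 1/(-8204) = -1/8204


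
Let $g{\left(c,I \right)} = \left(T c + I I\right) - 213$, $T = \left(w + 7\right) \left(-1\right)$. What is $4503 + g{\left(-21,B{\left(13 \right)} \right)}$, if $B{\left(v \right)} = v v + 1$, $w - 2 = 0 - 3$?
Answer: $33316$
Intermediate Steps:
$w = -1$ ($w = 2 + \left(0 - 3\right) = 2 - 3 = -1$)
$B{\left(v \right)} = 1 + v^{2}$ ($B{\left(v \right)} = v^{2} + 1 = 1 + v^{2}$)
$T = -6$ ($T = \left(-1 + 7\right) \left(-1\right) = 6 \left(-1\right) = -6$)
$g{\left(c,I \right)} = -213 + I^{2} - 6 c$ ($g{\left(c,I \right)} = \left(- 6 c + I I\right) - 213 = \left(- 6 c + I^{2}\right) - 213 = \left(I^{2} - 6 c\right) - 213 = -213 + I^{2} - 6 c$)
$4503 + g{\left(-21,B{\left(13 \right)} \right)} = 4503 - \left(87 - \left(1 + 13^{2}\right)^{2}\right) = 4503 + \left(-213 + \left(1 + 169\right)^{2} + 126\right) = 4503 + \left(-213 + 170^{2} + 126\right) = 4503 + \left(-213 + 28900 + 126\right) = 4503 + 28813 = 33316$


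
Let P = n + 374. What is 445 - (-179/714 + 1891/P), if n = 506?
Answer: 139204873/314160 ≈ 443.10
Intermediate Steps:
P = 880 (P = 506 + 374 = 880)
445 - (-179/714 + 1891/P) = 445 - (-179/714 + 1891/880) = 445 - 1*596327/314160 = 445 - 596327/314160 = 139204873/314160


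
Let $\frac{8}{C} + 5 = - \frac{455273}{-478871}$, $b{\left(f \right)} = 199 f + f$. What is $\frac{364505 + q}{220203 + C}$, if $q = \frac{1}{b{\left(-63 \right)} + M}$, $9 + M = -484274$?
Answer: $\frac{175599715377477474}{106081500116686337} \approx 1.6553$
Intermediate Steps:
$b{\left(f \right)} = 200 f$
$M = -484283$ ($M = -9 - 484274 = -484283$)
$q = - \frac{1}{496883}$ ($q = \frac{1}{200 \left(-63\right) - 484283} = \frac{1}{-12600 - 484283} = \frac{1}{-496883} = - \frac{1}{496883} \approx -2.0125 \cdot 10^{-6}$)
$C = - \frac{1915484}{969541}$ ($C = \frac{8}{-5 - \frac{455273}{-478871}} = \frac{8}{-5 - - \frac{455273}{478871}} = \frac{8}{-5 + \frac{455273}{478871}} = \frac{8}{- \frac{1939082}{478871}} = 8 \left(- \frac{478871}{1939082}\right) = - \frac{1915484}{969541} \approx -1.9757$)
$\frac{364505 + q}{220203 + C} = \frac{364505 - \frac{1}{496883}}{220203 - \frac{1915484}{969541}} = \frac{181116337914}{496883 \cdot \frac{213493921339}{969541}} = \frac{181116337914}{496883} \cdot \frac{969541}{213493921339} = \frac{175599715377477474}{106081500116686337}$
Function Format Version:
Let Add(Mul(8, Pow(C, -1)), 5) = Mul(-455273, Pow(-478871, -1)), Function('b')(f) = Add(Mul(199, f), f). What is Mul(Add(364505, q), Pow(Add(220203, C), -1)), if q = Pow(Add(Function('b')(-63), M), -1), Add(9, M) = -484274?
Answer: Rational(175599715377477474, 106081500116686337) ≈ 1.6553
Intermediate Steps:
Function('b')(f) = Mul(200, f)
M = -484283 (M = Add(-9, -484274) = -484283)
q = Rational(-1, 496883) (q = Pow(Add(Mul(200, -63), -484283), -1) = Pow(Add(-12600, -484283), -1) = Pow(-496883, -1) = Rational(-1, 496883) ≈ -2.0125e-6)
C = Rational(-1915484, 969541) (C = Mul(8, Pow(Add(-5, Mul(-455273, Pow(-478871, -1))), -1)) = Mul(8, Pow(Add(-5, Mul(-455273, Rational(-1, 478871))), -1)) = Mul(8, Pow(Add(-5, Rational(455273, 478871)), -1)) = Mul(8, Pow(Rational(-1939082, 478871), -1)) = Mul(8, Rational(-478871, 1939082)) = Rational(-1915484, 969541) ≈ -1.9757)
Mul(Add(364505, q), Pow(Add(220203, C), -1)) = Mul(Add(364505, Rational(-1, 496883)), Pow(Add(220203, Rational(-1915484, 969541)), -1)) = Mul(Rational(181116337914, 496883), Pow(Rational(213493921339, 969541), -1)) = Mul(Rational(181116337914, 496883), Rational(969541, 213493921339)) = Rational(175599715377477474, 106081500116686337)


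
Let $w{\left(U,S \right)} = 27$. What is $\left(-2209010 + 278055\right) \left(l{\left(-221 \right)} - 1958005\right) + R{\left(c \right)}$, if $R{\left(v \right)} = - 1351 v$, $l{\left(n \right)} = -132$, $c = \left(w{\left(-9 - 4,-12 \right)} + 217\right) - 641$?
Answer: $3781074967182$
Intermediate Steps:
$c = -397$ ($c = \left(27 + 217\right) - 641 = 244 - 641 = -397$)
$\left(-2209010 + 278055\right) \left(l{\left(-221 \right)} - 1958005\right) + R{\left(c \right)} = \left(-2209010 + 278055\right) \left(-132 - 1958005\right) - -536347 = \left(-1930955\right) \left(-1958137\right) + 536347 = 3781074430835 + 536347 = 3781074967182$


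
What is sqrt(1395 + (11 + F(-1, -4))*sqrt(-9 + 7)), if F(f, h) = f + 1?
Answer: sqrt(1395 + 11*I*sqrt(2)) ≈ 37.35 + 0.2082*I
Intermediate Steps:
F(f, h) = 1 + f
sqrt(1395 + (11 + F(-1, -4))*sqrt(-9 + 7)) = sqrt(1395 + (11 + (1 - 1))*sqrt(-9 + 7)) = sqrt(1395 + (11 + 0)*sqrt(-2)) = sqrt(1395 + 11*(I*sqrt(2))) = sqrt(1395 + 11*I*sqrt(2))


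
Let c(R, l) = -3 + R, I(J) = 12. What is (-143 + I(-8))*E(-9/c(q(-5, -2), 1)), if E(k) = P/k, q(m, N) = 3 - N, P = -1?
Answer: -262/9 ≈ -29.111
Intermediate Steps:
E(k) = -1/k
(-143 + I(-8))*E(-9/c(q(-5, -2), 1)) = (-143 + 12)*(-1/((-9/(-3 + (3 - 1*(-2)))))) = -(-131)/((-9/(-3 + (3 + 2)))) = -(-131)/((-9/(-3 + 5))) = -(-131)/((-9/2)) = -(-131)/((-9*1/2)) = -(-131)/(-9/2) = -(-131)*(-2)/9 = -131*2/9 = -262/9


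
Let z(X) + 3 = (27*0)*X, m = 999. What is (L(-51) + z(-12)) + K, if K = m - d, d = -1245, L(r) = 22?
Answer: 2263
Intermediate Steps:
z(X) = -3 (z(X) = -3 + (27*0)*X = -3 + 0*X = -3 + 0 = -3)
K = 2244 (K = 999 - 1*(-1245) = 999 + 1245 = 2244)
(L(-51) + z(-12)) + K = (22 - 3) + 2244 = 19 + 2244 = 2263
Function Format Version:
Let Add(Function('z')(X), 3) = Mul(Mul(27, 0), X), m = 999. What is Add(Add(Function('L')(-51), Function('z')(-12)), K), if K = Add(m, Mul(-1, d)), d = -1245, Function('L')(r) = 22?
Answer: 2263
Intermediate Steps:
Function('z')(X) = -3 (Function('z')(X) = Add(-3, Mul(Mul(27, 0), X)) = Add(-3, Mul(0, X)) = Add(-3, 0) = -3)
K = 2244 (K = Add(999, Mul(-1, -1245)) = Add(999, 1245) = 2244)
Add(Add(Function('L')(-51), Function('z')(-12)), K) = Add(Add(22, -3), 2244) = Add(19, 2244) = 2263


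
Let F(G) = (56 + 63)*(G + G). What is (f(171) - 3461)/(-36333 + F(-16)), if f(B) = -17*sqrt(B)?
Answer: 3461/40141 + 51*sqrt(19)/40141 ≈ 0.091759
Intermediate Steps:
F(G) = 238*G (F(G) = 119*(2*G) = 238*G)
(f(171) - 3461)/(-36333 + F(-16)) = (-51*sqrt(19) - 3461)/(-36333 + 238*(-16)) = (-51*sqrt(19) - 3461)/(-36333 - 3808) = (-51*sqrt(19) - 3461)/(-40141) = (-3461 - 51*sqrt(19))*(-1/40141) = 3461/40141 + 51*sqrt(19)/40141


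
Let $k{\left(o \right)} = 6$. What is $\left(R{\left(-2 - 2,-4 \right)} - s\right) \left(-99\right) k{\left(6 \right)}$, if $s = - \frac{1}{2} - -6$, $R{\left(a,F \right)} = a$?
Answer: $5643$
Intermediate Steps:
$s = \frac{11}{2}$ ($s = \left(-1\right) \frac{1}{2} + 6 = - \frac{1}{2} + 6 = \frac{11}{2} \approx 5.5$)
$\left(R{\left(-2 - 2,-4 \right)} - s\right) \left(-99\right) k{\left(6 \right)} = \left(\left(-2 - 2\right) - \frac{11}{2}\right) \left(-99\right) 6 = \left(-4 - \frac{11}{2}\right) \left(-99\right) 6 = \left(- \frac{19}{2}\right) \left(-99\right) 6 = \frac{1881}{2} \cdot 6 = 5643$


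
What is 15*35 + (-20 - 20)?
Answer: 485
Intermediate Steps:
15*35 + (-20 - 20) = 525 - 40 = 485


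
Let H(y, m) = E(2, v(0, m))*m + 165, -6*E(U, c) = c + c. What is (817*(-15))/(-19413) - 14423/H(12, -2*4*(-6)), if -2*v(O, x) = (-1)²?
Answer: -92624528/1119483 ≈ -82.739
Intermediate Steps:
v(O, x) = -½ (v(O, x) = -½*(-1)² = -½*1 = -½)
E(U, c) = -c/3 (E(U, c) = -(c + c)/6 = -c/3)
H(y, m) = 165 + m/6 (H(y, m) = (-⅓*(-½))*m + 165 = m/6 + 165 = 165 + m/6)
(817*(-15))/(-19413) - 14423/H(12, -2*4*(-6)) = (817*(-15))/(-19413) - 14423/(165 + (-2*4*(-6))/6) = -12255*(-1/19413) - 14423/(165 + (-8*(-6))/6) = 4085/6471 - 14423/(165 + (⅙)*48) = 4085/6471 - 14423/(165 + 8) = 4085/6471 - 14423/173 = -92624528/1119483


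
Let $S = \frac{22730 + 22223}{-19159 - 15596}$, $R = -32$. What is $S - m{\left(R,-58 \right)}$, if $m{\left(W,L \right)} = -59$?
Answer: $\frac{2005592}{34755} \approx 57.707$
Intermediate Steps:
$S = - \frac{44953}{34755}$ ($S = \frac{44953}{-34755} = 44953 \left(- \frac{1}{34755}\right) = - \frac{44953}{34755} \approx -1.2934$)
$S - m{\left(R,-58 \right)} = - \frac{44953}{34755} - -59 = - \frac{44953}{34755} + 59 = \frac{2005592}{34755}$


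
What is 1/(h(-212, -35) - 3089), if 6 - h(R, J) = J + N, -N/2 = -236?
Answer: -1/3520 ≈ -0.00028409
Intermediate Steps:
N = 472 (N = -2*(-236) = 472)
h(R, J) = -466 - J (h(R, J) = 6 - (J + 472) = 6 - (472 + J) = 6 + (-472 - J) = -466 - J)
1/(h(-212, -35) - 3089) = 1/((-466 - 1*(-35)) - 3089) = 1/((-466 + 35) - 3089) = 1/(-431 - 3089) = 1/(-3520) = -1/3520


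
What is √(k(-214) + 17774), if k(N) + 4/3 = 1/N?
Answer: √7325251458/642 ≈ 133.31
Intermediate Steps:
k(N) = -4/3 + 1/N
√(k(-214) + 17774) = √((-4/3 + 1/(-214)) + 17774) = √((-4/3 - 1/214) + 17774) = √(-859/642 + 17774) = √(11410049/642) = √7325251458/642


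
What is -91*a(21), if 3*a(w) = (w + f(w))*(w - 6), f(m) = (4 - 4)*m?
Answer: -9555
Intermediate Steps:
f(m) = 0 (f(m) = 0*m = 0)
a(w) = w*(-6 + w)/3 (a(w) = ((w + 0)*(w - 6))/3 = (w*(-6 + w))/3 = w*(-6 + w)/3)
-91*a(21) = -91*21*(-6 + 21)/3 = -91*21*15/3 = -91*105 = -9555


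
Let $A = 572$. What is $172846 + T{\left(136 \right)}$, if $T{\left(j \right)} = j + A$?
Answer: $173554$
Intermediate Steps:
$T{\left(j \right)} = 572 + j$ ($T{\left(j \right)} = j + 572 = 572 + j$)
$172846 + T{\left(136 \right)} = 172846 + \left(572 + 136\right) = 172846 + 708 = 173554$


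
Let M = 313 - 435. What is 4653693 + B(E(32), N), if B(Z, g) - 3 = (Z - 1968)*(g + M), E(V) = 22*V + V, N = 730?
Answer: 3904640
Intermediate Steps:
E(V) = 23*V
M = -122
B(Z, g) = 3 + (-1968 + Z)*(-122 + g) (B(Z, g) = 3 + (Z - 1968)*(g - 122) = 3 + (-1968 + Z)*(-122 + g))
4653693 + B(E(32), N) = 4653693 + (240099 - 1968*730 - 2806*32 + (23*32)*730) = 4653693 + (240099 - 1436640 - 122*736 + 736*730) = 4653693 + (240099 - 1436640 - 89792 + 537280) = 4653693 - 749053 = 3904640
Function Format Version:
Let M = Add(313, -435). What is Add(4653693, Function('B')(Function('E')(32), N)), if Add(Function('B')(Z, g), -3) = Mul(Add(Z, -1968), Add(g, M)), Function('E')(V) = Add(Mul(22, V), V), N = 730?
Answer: 3904640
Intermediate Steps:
Function('E')(V) = Mul(23, V)
M = -122
Function('B')(Z, g) = Add(3, Mul(Add(-1968, Z), Add(-122, g))) (Function('B')(Z, g) = Add(3, Mul(Add(Z, -1968), Add(g, -122))) = Add(3, Mul(Add(-1968, Z), Add(-122, g))))
Add(4653693, Function('B')(Function('E')(32), N)) = Add(4653693, Add(240099, Mul(-1968, 730), Mul(-122, Mul(23, 32)), Mul(Mul(23, 32), 730))) = Add(4653693, Add(240099, -1436640, Mul(-122, 736), Mul(736, 730))) = Add(4653693, Add(240099, -1436640, -89792, 537280)) = Add(4653693, -749053) = 3904640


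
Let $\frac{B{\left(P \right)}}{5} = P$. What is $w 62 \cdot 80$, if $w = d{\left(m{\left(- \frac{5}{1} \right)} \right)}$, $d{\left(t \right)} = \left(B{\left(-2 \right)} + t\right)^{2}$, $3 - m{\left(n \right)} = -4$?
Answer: $44640$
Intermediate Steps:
$m{\left(n \right)} = 7$ ($m{\left(n \right)} = 3 - -4 = 3 + 4 = 7$)
$B{\left(P \right)} = 5 P$
$d{\left(t \right)} = \left(-10 + t\right)^{2}$ ($d{\left(t \right)} = \left(5 \left(-2\right) + t\right)^{2} = \left(-10 + t\right)^{2}$)
$w = 9$ ($w = \left(-10 + 7\right)^{2} = \left(-3\right)^{2} = 9$)
$w 62 \cdot 80 = 9 \cdot 62 \cdot 80 = 558 \cdot 80 = 44640$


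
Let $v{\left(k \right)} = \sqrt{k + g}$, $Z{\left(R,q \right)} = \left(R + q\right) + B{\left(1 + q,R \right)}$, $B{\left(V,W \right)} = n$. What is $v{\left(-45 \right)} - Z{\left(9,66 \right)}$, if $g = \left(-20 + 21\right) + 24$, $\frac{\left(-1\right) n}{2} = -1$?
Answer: $-77 + 2 i \sqrt{5} \approx -77.0 + 4.4721 i$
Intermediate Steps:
$n = 2$ ($n = \left(-2\right) \left(-1\right) = 2$)
$g = 25$ ($g = 1 + 24 = 25$)
$B{\left(V,W \right)} = 2$
$Z{\left(R,q \right)} = 2 + R + q$ ($Z{\left(R,q \right)} = \left(R + q\right) + 2 = 2 + R + q$)
$v{\left(k \right)} = \sqrt{25 + k}$ ($v{\left(k \right)} = \sqrt{k + 25} = \sqrt{25 + k}$)
$v{\left(-45 \right)} - Z{\left(9,66 \right)} = \sqrt{25 - 45} - \left(2 + 9 + 66\right) = \sqrt{-20} - 77 = 2 i \sqrt{5} - 77 = -77 + 2 i \sqrt{5}$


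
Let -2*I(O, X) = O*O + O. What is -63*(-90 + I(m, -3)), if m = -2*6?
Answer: 9828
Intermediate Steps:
m = -12
I(O, X) = -O/2 - O**2/2 (I(O, X) = -(O*O + O)/2 = -(O**2 + O)/2 = -(O + O**2)/2 = -O/2 - O**2/2)
-63*(-90 + I(m, -3)) = -63*(-90 - 1/2*(-12)*(1 - 12)) = -63*(-90 - 1/2*(-12)*(-11)) = -63*(-90 - 66) = -63*(-156) = 9828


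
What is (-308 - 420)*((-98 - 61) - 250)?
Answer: 297752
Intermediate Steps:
(-308 - 420)*((-98 - 61) - 250) = -728*(-159 - 250) = -728*(-409) = 297752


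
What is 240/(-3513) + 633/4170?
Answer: 135881/1627690 ≈ 0.083481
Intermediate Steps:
240/(-3513) + 633/4170 = 240*(-1/3513) + 633*(1/4170) = -80/1171 + 211/1390 = 135881/1627690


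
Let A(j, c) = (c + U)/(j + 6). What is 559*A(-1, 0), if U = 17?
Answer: 9503/5 ≈ 1900.6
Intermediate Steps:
A(j, c) = (17 + c)/(6 + j) (A(j, c) = (c + 17)/(j + 6) = (17 + c)/(6 + j))
559*A(-1, 0) = 559*((17 + 0)/(6 - 1)) = 559*(17/5) = 9503/5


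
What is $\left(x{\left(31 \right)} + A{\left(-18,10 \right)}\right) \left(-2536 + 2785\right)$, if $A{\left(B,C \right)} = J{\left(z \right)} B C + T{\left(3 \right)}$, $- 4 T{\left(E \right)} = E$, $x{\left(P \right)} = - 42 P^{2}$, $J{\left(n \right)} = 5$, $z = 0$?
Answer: $- \frac{41097699}{4} \approx -1.0274 \cdot 10^{7}$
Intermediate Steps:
$T{\left(E \right)} = - \frac{E}{4}$
$A{\left(B,C \right)} = - \frac{3}{4} + 5 B C$ ($A{\left(B,C \right)} = 5 B C - \frac{3}{4} = - \frac{3}{4} + 5 B C$)
$\left(x{\left(31 \right)} + A{\left(-18,10 \right)}\right) \left(-2536 + 2785\right) = \left(- 42 \cdot 31^{2} + \left(- \frac{3}{4} + 5 \left(-18\right) 10\right)\right) \left(-2536 + 2785\right) = \left(\left(-42\right) 961 - \frac{3603}{4}\right) 249 = \left(-40362 - \frac{3603}{4}\right) 249 = \left(- \frac{165051}{4}\right) 249 = - \frac{41097699}{4}$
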